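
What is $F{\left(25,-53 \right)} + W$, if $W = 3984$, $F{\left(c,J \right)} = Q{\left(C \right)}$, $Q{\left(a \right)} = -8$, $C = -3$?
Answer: $3976$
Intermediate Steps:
$F{\left(c,J \right)} = -8$
$F{\left(25,-53 \right)} + W = -8 + 3984 = 3976$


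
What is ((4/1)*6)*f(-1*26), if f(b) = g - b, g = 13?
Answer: 936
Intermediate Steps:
f(b) = 13 - b
((4/1)*6)*f(-1*26) = ((4/1)*6)*(13 - (-1)*26) = ((4*1)*6)*(13 - 1*(-26)) = (4*6)*(13 + 26) = 24*39 = 936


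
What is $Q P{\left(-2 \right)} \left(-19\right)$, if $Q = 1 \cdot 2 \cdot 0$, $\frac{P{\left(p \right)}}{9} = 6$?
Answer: $0$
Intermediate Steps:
$P{\left(p \right)} = 54$ ($P{\left(p \right)} = 9 \cdot 6 = 54$)
$Q = 0$ ($Q = 2 \cdot 0 = 0$)
$Q P{\left(-2 \right)} \left(-19\right) = 0 \cdot 54 \left(-19\right) = 0 \left(-19\right) = 0$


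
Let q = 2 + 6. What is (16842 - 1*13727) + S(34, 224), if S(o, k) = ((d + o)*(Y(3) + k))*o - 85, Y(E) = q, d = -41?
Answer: -52186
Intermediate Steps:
q = 8
Y(E) = 8
S(o, k) = -85 + o*(-41 + o)*(8 + k) (S(o, k) = ((-41 + o)*(8 + k))*o - 85 = o*(-41 + o)*(8 + k) - 85 = -85 + o*(-41 + o)*(8 + k))
(16842 - 1*13727) + S(34, 224) = (16842 - 1*13727) + (-85 - 328*34 + 8*34² + 224*34² - 41*224*34) = (16842 - 13727) + (-85 - 11152 + 8*1156 + 224*1156 - 312256) = 3115 + (-85 - 11152 + 9248 + 258944 - 312256) = 3115 - 55301 = -52186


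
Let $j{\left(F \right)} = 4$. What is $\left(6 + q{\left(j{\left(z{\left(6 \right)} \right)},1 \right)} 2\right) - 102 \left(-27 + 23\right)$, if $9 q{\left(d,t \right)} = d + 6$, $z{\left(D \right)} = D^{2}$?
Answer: $\frac{3746}{9} \approx 416.22$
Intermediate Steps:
$q{\left(d,t \right)} = \frac{2}{3} + \frac{d}{9}$ ($q{\left(d,t \right)} = \frac{d + 6}{9} = \frac{6 + d}{9} = \frac{2}{3} + \frac{d}{9}$)
$\left(6 + q{\left(j{\left(z{\left(6 \right)} \right)},1 \right)} 2\right) - 102 \left(-27 + 23\right) = \left(6 + \left(\frac{2}{3} + \frac{1}{9} \cdot 4\right) 2\right) - 102 \left(-27 + 23\right) = \left(6 + \left(\frac{2}{3} + \frac{4}{9}\right) 2\right) - -408 = \left(6 + \frac{10}{9} \cdot 2\right) + 408 = \left(6 + \frac{20}{9}\right) + 408 = \frac{74}{9} + 408 = \frac{3746}{9}$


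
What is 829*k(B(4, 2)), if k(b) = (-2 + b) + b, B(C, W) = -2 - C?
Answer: -11606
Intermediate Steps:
k(b) = -2 + 2*b
829*k(B(4, 2)) = 829*(-2 + 2*(-2 - 1*4)) = 829*(-2 + 2*(-2 - 4)) = 829*(-2 + 2*(-6)) = 829*(-2 - 12) = 829*(-14) = -11606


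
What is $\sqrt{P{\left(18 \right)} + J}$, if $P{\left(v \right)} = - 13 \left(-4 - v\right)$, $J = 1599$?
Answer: $\sqrt{1885} \approx 43.417$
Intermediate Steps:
$P{\left(v \right)} = 52 + 13 v$
$\sqrt{P{\left(18 \right)} + J} = \sqrt{\left(52 + 13 \cdot 18\right) + 1599} = \sqrt{\left(52 + 234\right) + 1599} = \sqrt{286 + 1599} = \sqrt{1885}$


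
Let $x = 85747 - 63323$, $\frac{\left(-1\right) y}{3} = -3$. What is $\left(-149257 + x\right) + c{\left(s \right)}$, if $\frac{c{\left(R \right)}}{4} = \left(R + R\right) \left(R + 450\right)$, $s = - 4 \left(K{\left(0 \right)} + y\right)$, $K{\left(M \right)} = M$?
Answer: $-246065$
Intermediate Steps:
$y = 9$ ($y = \left(-3\right) \left(-3\right) = 9$)
$x = 22424$ ($x = 85747 - 63323 = 22424$)
$s = -36$ ($s = - 4 \left(0 + 9\right) = \left(-4\right) 9 = -36$)
$c{\left(R \right)} = 8 R \left(450 + R\right)$ ($c{\left(R \right)} = 4 \left(R + R\right) \left(R + 450\right) = 4 \cdot 2 R \left(450 + R\right) = 8 R \left(450 + R\right)$)
$\left(-149257 + x\right) + c{\left(s \right)} = \left(-149257 + 22424\right) + 8 \left(-36\right) \left(450 - 36\right) = -126833 + 8 \left(-36\right) 414 = -126833 - 119232 = -246065$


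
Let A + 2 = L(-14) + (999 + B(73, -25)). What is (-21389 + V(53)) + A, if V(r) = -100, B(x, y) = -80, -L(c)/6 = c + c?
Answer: -20404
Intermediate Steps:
L(c) = -12*c (L(c) = -6*(c + c) = -12*c)
A = 1085 (A = -2 + (-12*(-14) + (999 - 80)) = -2 + (168 + 919) = -2 + 1087 = 1085)
(-21389 + V(53)) + A = (-21389 - 100) + 1085 = -21489 + 1085 = -20404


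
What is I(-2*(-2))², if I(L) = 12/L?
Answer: 9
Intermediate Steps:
I(-2*(-2))² = (12/((-2*(-2))))² = (12/4)² = (12*(¼))² = 3² = 9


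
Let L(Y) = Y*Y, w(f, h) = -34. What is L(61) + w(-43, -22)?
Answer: 3687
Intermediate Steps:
L(Y) = Y²
L(61) + w(-43, -22) = 61² - 34 = 3721 - 34 = 3687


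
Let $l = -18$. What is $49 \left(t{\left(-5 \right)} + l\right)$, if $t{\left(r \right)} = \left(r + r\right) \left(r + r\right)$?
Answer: $4018$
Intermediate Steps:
$t{\left(r \right)} = 4 r^{2}$ ($t{\left(r \right)} = 2 r 2 r = 4 r^{2}$)
$49 \left(t{\left(-5 \right)} + l\right) = 49 \left(4 \left(-5\right)^{2} - 18\right) = 49 \left(4 \cdot 25 - 18\right) = 49 \left(100 - 18\right) = 49 \cdot 82 = 4018$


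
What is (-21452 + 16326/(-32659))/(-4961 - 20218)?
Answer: 700617194/822320961 ≈ 0.85200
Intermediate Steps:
(-21452 + 16326/(-32659))/(-4961 - 20218) = (-21452 + 16326*(-1/32659))/(-25179) = (-21452 - 16326/32659)*(-1/25179) = -700617194/32659*(-1/25179) = 700617194/822320961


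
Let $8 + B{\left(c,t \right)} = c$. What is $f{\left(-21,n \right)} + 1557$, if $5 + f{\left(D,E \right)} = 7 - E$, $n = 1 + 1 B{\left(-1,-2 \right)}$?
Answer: $1567$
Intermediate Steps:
$B{\left(c,t \right)} = -8 + c$
$n = -8$ ($n = 1 + 1 \left(-8 - 1\right) = 1 + 1 \left(-9\right) = 1 - 9 = -8$)
$f{\left(D,E \right)} = 2 - E$ ($f{\left(D,E \right)} = -5 - \left(-7 + E\right) = 2 - E$)
$f{\left(-21,n \right)} + 1557 = \left(2 - -8\right) + 1557 = \left(2 + 8\right) + 1557 = 10 + 1557 = 1567$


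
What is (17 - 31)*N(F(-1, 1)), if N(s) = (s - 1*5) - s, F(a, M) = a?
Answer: 70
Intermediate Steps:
N(s) = -5 (N(s) = (s - 5) - s = (-5 + s) - s = -5)
(17 - 31)*N(F(-1, 1)) = (17 - 31)*(-5) = -14*(-5) = 70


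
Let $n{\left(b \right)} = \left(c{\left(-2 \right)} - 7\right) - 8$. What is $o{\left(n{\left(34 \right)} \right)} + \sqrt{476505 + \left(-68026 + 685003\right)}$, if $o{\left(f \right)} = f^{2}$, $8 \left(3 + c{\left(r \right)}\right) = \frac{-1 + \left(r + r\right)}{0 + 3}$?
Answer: $\frac{190969}{576} + 3 \sqrt{121498} \approx 1377.2$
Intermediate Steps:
$c{\left(r \right)} = - \frac{73}{24} + \frac{r}{12}$ ($c{\left(r \right)} = -3 + \frac{\left(-1 + \left(r + r\right)\right) \frac{1}{0 + 3}}{8} = -3 + \frac{\left(-1 + 2 r\right) \frac{1}{3}}{8} = -3 + \frac{- \frac{1}{3} + \frac{2 r}{3}}{8} = -3 + \left(- \frac{1}{24} + \frac{r}{12}\right) = - \frac{73}{24} + \frac{r}{12}$)
$n{\left(b \right)} = - \frac{437}{24}$ ($n{\left(b \right)} = \left(\left(- \frac{73}{24} + \frac{1}{12} \left(-2\right)\right) - 7\right) - 8 = \left(\left(- \frac{73}{24} - \frac{1}{6}\right) - 7\right) - 8 = \left(- \frac{77}{24} - 7\right) - 8 = - \frac{245}{24} - 8 = - \frac{437}{24}$)
$o{\left(n{\left(34 \right)} \right)} + \sqrt{476505 + \left(-68026 + 685003\right)} = \left(- \frac{437}{24}\right)^{2} + \sqrt{476505 + \left(-68026 + 685003\right)} = \frac{190969}{576} + \sqrt{476505 + 616977} = \frac{190969}{576} + \sqrt{1093482} = \frac{190969}{576} + 3 \sqrt{121498}$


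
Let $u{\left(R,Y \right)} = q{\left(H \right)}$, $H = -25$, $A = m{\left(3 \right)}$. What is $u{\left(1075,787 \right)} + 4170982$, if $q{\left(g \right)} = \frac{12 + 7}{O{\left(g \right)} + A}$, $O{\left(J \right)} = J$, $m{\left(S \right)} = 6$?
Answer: $4170981$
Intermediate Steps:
$A = 6$
$q{\left(g \right)} = \frac{19}{6 + g}$ ($q{\left(g \right)} = \frac{12 + 7}{g + 6} = \frac{19}{6 + g}$)
$u{\left(R,Y \right)} = -1$ ($u{\left(R,Y \right)} = \frac{19}{6 - 25} = \frac{19}{-19} = 19 \left(- \frac{1}{19}\right) = -1$)
$u{\left(1075,787 \right)} + 4170982 = -1 + 4170982 = 4170981$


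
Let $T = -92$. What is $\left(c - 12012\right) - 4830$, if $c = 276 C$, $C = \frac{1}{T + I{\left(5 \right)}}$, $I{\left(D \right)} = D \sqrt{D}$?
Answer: $- \frac{140470830}{8339} - \frac{1380 \sqrt{5}}{8339} \approx -16845.0$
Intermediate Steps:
$I{\left(D \right)} = D^{\frac{3}{2}}$
$C = \frac{1}{-92 + 5 \sqrt{5}}$ ($C = \frac{1}{-92 + 5^{\frac{3}{2}}} = \frac{1}{-92 + 5 \sqrt{5}} \approx -0.012373$)
$c = - \frac{25392}{8339} - \frac{1380 \sqrt{5}}{8339}$ ($c = 276 \left(- \frac{92}{8339} - \frac{5 \sqrt{5}}{8339}\right) = - \frac{25392}{8339} - \frac{1380 \sqrt{5}}{8339} \approx -3.415$)
$\left(c - 12012\right) - 4830 = \left(\left(- \frac{25392}{8339} - \frac{1380 \sqrt{5}}{8339}\right) - 12012\right) - 4830 = \left(- \frac{100193460}{8339} - \frac{1380 \sqrt{5}}{8339}\right) - 4830 = - \frac{140470830}{8339} - \frac{1380 \sqrt{5}}{8339}$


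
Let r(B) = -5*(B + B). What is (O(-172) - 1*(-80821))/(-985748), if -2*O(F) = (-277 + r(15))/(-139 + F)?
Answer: -50270235/613135256 ≈ -0.081989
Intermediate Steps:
r(B) = -10*B
O(F) = 427/(2*(-139 + F)) (O(F) = -(-277 - 10*15)/(2*(-139 + F)) = -(-277 - 150)/(2*(-139 + F)) = -(-427)/(2*(-139 + F)) = 427/(2*(-139 + F)))
(O(-172) - 1*(-80821))/(-985748) = (427/(2*(-139 - 172)) - 1*(-80821))/(-985748) = ((427/2)/(-311) + 80821)*(-1/985748) = ((427/2)*(-1/311) + 80821)*(-1/985748) = (-427/622 + 80821)*(-1/985748) = (50270235/622)*(-1/985748) = -50270235/613135256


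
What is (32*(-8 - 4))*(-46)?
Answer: 17664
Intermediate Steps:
(32*(-8 - 4))*(-46) = (32*(-12))*(-46) = -384*(-46) = 17664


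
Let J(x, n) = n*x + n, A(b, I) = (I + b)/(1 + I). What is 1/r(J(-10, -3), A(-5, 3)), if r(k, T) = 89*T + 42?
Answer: -2/5 ≈ -0.40000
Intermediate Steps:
A(b, I) = (I + b)/(1 + I)
J(x, n) = n + n*x
r(k, T) = 42 + 89*T
1/r(J(-10, -3), A(-5, 3)) = 1/(42 + 89*((3 - 5)/(1 + 3))) = 1/(42 + 89*(-2/4)) = 1/(42 + 89*((1/4)*(-2))) = 1/(42 + 89*(-1/2)) = 1/(42 - 89/2) = 1/(-5/2) = -2/5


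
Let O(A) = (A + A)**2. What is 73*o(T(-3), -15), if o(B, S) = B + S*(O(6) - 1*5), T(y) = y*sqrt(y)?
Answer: -152205 - 219*I*sqrt(3) ≈ -1.5221e+5 - 379.32*I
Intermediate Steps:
T(y) = y**(3/2)
O(A) = 4*A**2 (O(A) = (2*A)**2 = 4*A**2)
o(B, S) = B + 139*S (o(B, S) = B + S*(4*6**2 - 1*5) = B + S*(4*36 - 5) = B + S*(144 - 5) = B + S*139 = B + 139*S)
73*o(T(-3), -15) = 73*((-3)**(3/2) + 139*(-15)) = 73*(-3*I*sqrt(3) - 2085) = 73*(-2085 - 3*I*sqrt(3)) = -152205 - 219*I*sqrt(3)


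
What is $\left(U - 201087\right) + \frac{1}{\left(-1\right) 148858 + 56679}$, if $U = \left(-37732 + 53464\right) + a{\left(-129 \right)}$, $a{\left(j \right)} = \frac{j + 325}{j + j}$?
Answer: $- \frac{2204082205976}{11891091} \approx -1.8536 \cdot 10^{5}$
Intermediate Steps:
$a{\left(j \right)} = \frac{325 + j}{2 j}$
$U = \frac{2029330}{129}$ ($U = \left(-37732 + 53464\right) + \frac{325 - 129}{2 \left(-129\right)} = 15732 + \frac{1}{2} \left(- \frac{1}{129}\right) 196 = 15732 - \frac{98}{129} = \frac{2029330}{129} \approx 15731.0$)
$\left(U - 201087\right) + \frac{1}{\left(-1\right) 148858 + 56679} = \left(\frac{2029330}{129} - 201087\right) + \frac{1}{\left(-1\right) 148858 + 56679} = - \frac{23910893}{129} + \frac{1}{-148858 + 56679} = - \frac{23910893}{129} + \frac{1}{-92179} = - \frac{23910893}{129} - \frac{1}{92179} = - \frac{2204082205976}{11891091}$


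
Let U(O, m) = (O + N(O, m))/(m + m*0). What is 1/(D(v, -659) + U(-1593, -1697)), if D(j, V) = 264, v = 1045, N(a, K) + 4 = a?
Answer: 1697/451198 ≈ 0.0037611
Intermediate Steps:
N(a, K) = -4 + a
U(O, m) = (-4 + 2*O)/m (U(O, m) = (O + (-4 + O))/(m + m*0) = (-4 + 2*O)/(m + 0) = (-4 + 2*O)/m)
1/(D(v, -659) + U(-1593, -1697)) = 1/(264 + 2*(-2 - 1593)/(-1697)) = 1/(264 + 2*(-1/1697)*(-1595)) = 1/(264 + 3190/1697) = 1/(451198/1697) = 1697/451198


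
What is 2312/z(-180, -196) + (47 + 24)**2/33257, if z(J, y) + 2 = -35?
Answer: -76703667/1230509 ≈ -62.335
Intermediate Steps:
z(J, y) = -37 (z(J, y) = -2 - 35 = -37)
2312/z(-180, -196) + (47 + 24)**2/33257 = 2312/(-37) + (47 + 24)**2/33257 = 2312*(-1/37) + 71**2*(1/33257) = -2312/37 + 5041*(1/33257) = -2312/37 + 5041/33257 = -76703667/1230509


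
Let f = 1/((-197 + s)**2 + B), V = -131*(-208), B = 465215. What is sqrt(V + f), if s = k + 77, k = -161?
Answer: sqrt(56033907205571)/45348 ≈ 165.07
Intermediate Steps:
s = -84 (s = -161 + 77 = -84)
V = 27248
f = 1/544176 (f = 1/((-197 - 84)**2 + 465215) = 1/((-281)**2 + 465215) = 1/(78961 + 465215) = 1/544176 ≈ 1.8376e-6)
sqrt(V + f) = sqrt(27248 + 1/544176) = sqrt(14827707649/544176) = sqrt(56033907205571)/45348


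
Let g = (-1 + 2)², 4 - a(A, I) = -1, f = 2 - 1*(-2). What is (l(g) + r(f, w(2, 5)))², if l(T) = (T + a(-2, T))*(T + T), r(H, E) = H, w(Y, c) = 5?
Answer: 256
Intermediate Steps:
f = 4 (f = 2 + 2 = 4)
a(A, I) = 5 (a(A, I) = 4 - 1*(-1) = 4 + 1 = 5)
g = 1 (g = 1² = 1)
l(T) = 2*T*(5 + T) (l(T) = (T + 5)*(T + T) = (5 + T)*(2*T) = 2*T*(5 + T))
(l(g) + r(f, w(2, 5)))² = (2*1*(5 + 1) + 4)² = (2*1*6 + 4)² = (12 + 4)² = 16² = 256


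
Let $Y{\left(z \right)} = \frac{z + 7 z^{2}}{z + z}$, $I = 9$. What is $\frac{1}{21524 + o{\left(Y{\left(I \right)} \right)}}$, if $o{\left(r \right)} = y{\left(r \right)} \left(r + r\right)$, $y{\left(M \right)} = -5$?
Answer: $\frac{1}{21204} \approx 4.7161 \cdot 10^{-5}$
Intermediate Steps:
$Y{\left(z \right)} = \frac{z + 7 z^{2}}{2 z}$
$o{\left(r \right)} = - 10 r$ ($o{\left(r \right)} = - 5 \left(r + r\right) = - 5 \cdot 2 r = - 10 r$)
$\frac{1}{21524 + o{\left(Y{\left(I \right)} \right)}} = \frac{1}{21524 - 10 \left(\frac{1}{2} + \frac{7}{2} \cdot 9\right)} = \frac{1}{21524 - 10 \left(\frac{1}{2} + \frac{63}{2}\right)} = \frac{1}{21524 - 320} = \frac{1}{21204}$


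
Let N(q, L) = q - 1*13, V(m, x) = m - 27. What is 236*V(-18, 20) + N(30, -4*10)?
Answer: -10603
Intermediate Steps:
V(m, x) = -27 + m
N(q, L) = -13 + q (N(q, L) = q - 13 = -13 + q)
236*V(-18, 20) + N(30, -4*10) = 236*(-27 - 18) + (-13 + 30) = 236*(-45) + 17 = -10620 + 17 = -10603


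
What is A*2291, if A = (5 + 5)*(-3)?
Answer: -68730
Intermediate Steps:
A = -30 (A = 10*(-3) = -30)
A*2291 = -30*2291 = -68730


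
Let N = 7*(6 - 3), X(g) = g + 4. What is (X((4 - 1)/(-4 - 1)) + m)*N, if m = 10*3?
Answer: 3507/5 ≈ 701.40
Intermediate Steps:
X(g) = 4 + g
N = 21 (N = 7*3 = 21)
m = 30
(X((4 - 1)/(-4 - 1)) + m)*N = ((4 + (4 - 1)/(-4 - 1)) + 30)*21 = ((4 + 3/(-5)) + 30)*21 = ((4 + 3*(-⅕)) + 30)*21 = ((4 - ⅗) + 30)*21 = (17/5 + 30)*21 = (167/5)*21 = 3507/5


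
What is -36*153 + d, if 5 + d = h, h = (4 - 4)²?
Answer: -5513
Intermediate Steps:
h = 0 (h = 0² = 0)
d = -5 (d = -5 + 0 = -5)
-36*153 + d = -36*153 - 5 = -5508 - 5 = -5513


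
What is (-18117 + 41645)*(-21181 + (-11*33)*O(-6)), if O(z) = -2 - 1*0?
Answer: -481265240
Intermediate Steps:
O(z) = -2 (O(z) = -2 + 0 = -2)
(-18117 + 41645)*(-21181 + (-11*33)*O(-6)) = (-18117 + 41645)*(-21181 - 11*33*(-2)) = 23528*(-21181 - 363*(-2)) = 23528*(-21181 + 726) = 23528*(-20455) = -481265240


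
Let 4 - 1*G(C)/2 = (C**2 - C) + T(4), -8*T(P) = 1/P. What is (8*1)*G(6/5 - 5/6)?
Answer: 30697/450 ≈ 68.216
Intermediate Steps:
T(P) = -1/(8*P)
G(C) = 129/16 - 2*C**2 + 2*C (G(C) = 8 - 2*((C**2 - C) - 1/8/4) = 8 - 2*((C**2 - C) - 1/8*1/4) = 8 - 2*((C**2 - C) - 1/32) = 8 - 2*(-1/32 + C**2 - C) = 8 + (1/16 - 2*C**2 + 2*C) = 129/16 - 2*C**2 + 2*C)
(8*1)*G(6/5 - 5/6) = (8*1)*(129/16 - 2*(6/5 - 5/6)**2 + 2*(6/5 - 5/6)) = 8*(129/16 - 2*(6*(1/5) - 5*1/6)**2 + 2*(6*(1/5) - 5*1/6)) = 8*(129/16 - 2*(6/5 - 5/6)**2 + 2*(6/5 - 5/6)) = 8*(129/16 - 2*(11/30)**2 + 2*(11/30)) = 8*(129/16 - 2*121/900 + 11/15) = 8*(129/16 - 121/450 + 11/15) = 8*(30697/3600) = 30697/450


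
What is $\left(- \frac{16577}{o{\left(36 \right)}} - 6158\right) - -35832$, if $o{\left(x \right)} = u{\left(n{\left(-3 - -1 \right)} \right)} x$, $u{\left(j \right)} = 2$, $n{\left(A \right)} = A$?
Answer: $\frac{2119951}{72} \approx 29444.0$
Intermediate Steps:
$o{\left(x \right)} = 2 x$
$\left(- \frac{16577}{o{\left(36 \right)}} - 6158\right) - -35832 = \left(- \frac{16577}{2 \cdot 36} - 6158\right) - -35832 = \left(- \frac{16577}{72} - 6158\right) + 35832 = - \frac{459953}{72} + 35832 = \frac{2119951}{72}$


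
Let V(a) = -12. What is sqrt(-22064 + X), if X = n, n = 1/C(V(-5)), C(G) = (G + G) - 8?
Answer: I*sqrt(1412098)/8 ≈ 148.54*I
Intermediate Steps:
C(G) = -8 + 2*G (C(G) = 2*G - 8 = -8 + 2*G)
n = -1/32 (n = 1/(-8 + 2*(-12)) = 1/(-8 - 24) = 1/(-32) = -1/32 ≈ -0.031250)
X = -1/32 ≈ -0.031250
sqrt(-22064 + X) = sqrt(-22064 - 1/32) = sqrt(-706049/32) = I*sqrt(1412098)/8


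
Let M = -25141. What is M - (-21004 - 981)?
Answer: -3156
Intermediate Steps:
M - (-21004 - 981) = -25141 - (-21004 - 981) = -25141 - 1*(-21985) = -25141 + 21985 = -3156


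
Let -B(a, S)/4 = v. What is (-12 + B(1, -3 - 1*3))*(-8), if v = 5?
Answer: 256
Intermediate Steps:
B(a, S) = -20 (B(a, S) = -4*5 = -20)
(-12 + B(1, -3 - 1*3))*(-8) = (-12 - 20)*(-8) = -32*(-8) = 256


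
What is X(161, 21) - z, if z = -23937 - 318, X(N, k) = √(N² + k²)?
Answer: 24255 + 7*√538 ≈ 24417.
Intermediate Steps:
z = -24255
X(161, 21) - z = √(161² + 21²) - 1*(-24255) = √(25921 + 441) + 24255 = √26362 + 24255 = 7*√538 + 24255 = 24255 + 7*√538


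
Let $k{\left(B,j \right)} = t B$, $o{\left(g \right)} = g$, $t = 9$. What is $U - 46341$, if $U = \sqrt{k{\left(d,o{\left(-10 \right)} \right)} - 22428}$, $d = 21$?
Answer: $-46341 + 3 i \sqrt{2471} \approx -46341.0 + 149.13 i$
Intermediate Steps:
$k{\left(B,j \right)} = 9 B$
$U = 3 i \sqrt{2471}$ ($U = \sqrt{9 \cdot 21 - 22428} = \sqrt{189 - 22428} = \sqrt{-22239} = 3 i \sqrt{2471} \approx 149.13 i$)
$U - 46341 = 3 i \sqrt{2471} - 46341 = -46341 + 3 i \sqrt{2471}$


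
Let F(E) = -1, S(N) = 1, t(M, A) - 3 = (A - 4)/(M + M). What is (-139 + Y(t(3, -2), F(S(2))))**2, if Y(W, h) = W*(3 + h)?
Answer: 18225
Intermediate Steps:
t(M, A) = 3 + (-4 + A)/(2*M) (t(M, A) = 3 + (A - 4)/(M + M) = 3 + (-4 + A)/((2*M)) = 3 + (-4 + A)*(1/(2*M)) = 3 + (-4 + A)/(2*M))
(-139 + Y(t(3, -2), F(S(2))))**2 = (-139 + ((1/2)*(-4 - 2 + 6*3)/3)*(3 - 1))**2 = (-139 + ((1/2)*(1/3)*(-4 - 2 + 18))*2)**2 = (-139 + ((1/2)*(1/3)*12)*2)**2 = (-139 + 2*2)**2 = (-139 + 4)**2 = (-135)**2 = 18225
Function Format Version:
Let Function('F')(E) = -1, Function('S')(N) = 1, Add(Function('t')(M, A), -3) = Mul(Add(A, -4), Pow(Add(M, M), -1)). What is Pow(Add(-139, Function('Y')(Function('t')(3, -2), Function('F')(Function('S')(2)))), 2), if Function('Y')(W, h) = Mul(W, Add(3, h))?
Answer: 18225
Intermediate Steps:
Function('t')(M, A) = Add(3, Mul(Rational(1, 2), Pow(M, -1), Add(-4, A))) (Function('t')(M, A) = Add(3, Mul(Add(A, -4), Pow(Add(M, M), -1))) = Add(3, Mul(Add(-4, A), Pow(Mul(2, M), -1))) = Add(3, Mul(Add(-4, A), Mul(Rational(1, 2), Pow(M, -1)))) = Add(3, Mul(Rational(1, 2), Pow(M, -1), Add(-4, A))))
Pow(Add(-139, Function('Y')(Function('t')(3, -2), Function('F')(Function('S')(2)))), 2) = Pow(Add(-139, Mul(Mul(Rational(1, 2), Pow(3, -1), Add(-4, -2, Mul(6, 3))), Add(3, -1))), 2) = Pow(Add(-139, Mul(Mul(Rational(1, 2), Rational(1, 3), Add(-4, -2, 18)), 2)), 2) = Pow(Add(-139, Mul(Mul(Rational(1, 2), Rational(1, 3), 12), 2)), 2) = Pow(Add(-139, Mul(2, 2)), 2) = Pow(Add(-139, 4), 2) = Pow(-135, 2) = 18225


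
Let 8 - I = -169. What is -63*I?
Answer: -11151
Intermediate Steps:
I = 177 (I = 8 - 1*(-169) = 8 + 169 = 177)
-63*I = -63*177 = -11151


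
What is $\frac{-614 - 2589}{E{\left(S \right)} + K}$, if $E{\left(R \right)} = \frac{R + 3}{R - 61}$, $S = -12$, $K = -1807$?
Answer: $\frac{233819}{131902} \approx 1.7727$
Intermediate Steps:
$E{\left(R \right)} = \frac{3 + R}{-61 + R}$
$\frac{-614 - 2589}{E{\left(S \right)} + K} = \frac{-614 - 2589}{\frac{3 - 12}{-61 - 12} - 1807} = - \frac{3203}{\frac{1}{-73} \left(-9\right) - 1807} = - \frac{3203}{\left(- \frac{1}{73}\right) \left(-9\right) - 1807} = - \frac{3203}{\frac{9}{73} - 1807} = - \frac{3203}{- \frac{131902}{73}} = \left(-3203\right) \left(- \frac{73}{131902}\right) = \frac{233819}{131902}$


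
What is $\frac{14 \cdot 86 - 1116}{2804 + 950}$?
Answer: $\frac{44}{1877} \approx 0.023442$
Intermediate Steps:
$\frac{14 \cdot 86 - 1116}{2804 + 950} = \frac{1204 - 1116}{3754} = 88 \cdot \frac{1}{3754} = \frac{44}{1877}$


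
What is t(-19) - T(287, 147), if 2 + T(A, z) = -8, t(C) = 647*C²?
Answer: 233577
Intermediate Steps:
T(A, z) = -10 (T(A, z) = -2 - 8 = -10)
t(-19) - T(287, 147) = 647*(-19)² - 1*(-10) = 647*361 + 10 = 233567 + 10 = 233577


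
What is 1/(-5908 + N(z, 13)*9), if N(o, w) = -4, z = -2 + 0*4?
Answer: -1/5944 ≈ -0.00016824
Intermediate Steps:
z = -2 (z = -2 + 0 = -2)
1/(-5908 + N(z, 13)*9) = 1/(-5908 - 4*9) = 1/(-5908 - 36) = 1/(-5944) = -1/5944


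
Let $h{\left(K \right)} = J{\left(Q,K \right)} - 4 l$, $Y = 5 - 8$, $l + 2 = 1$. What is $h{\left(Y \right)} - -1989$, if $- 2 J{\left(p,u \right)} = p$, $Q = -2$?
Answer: $1994$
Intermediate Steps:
$J{\left(p,u \right)} = - \frac{p}{2}$
$l = -1$ ($l = -2 + 1 = -1$)
$Y = -3$ ($Y = 5 - 8 = -3$)
$h{\left(K \right)} = 5$ ($h{\left(K \right)} = \left(- \frac{1}{2}\right) \left(-2\right) - -4 = 1 + 4 = 5$)
$h{\left(Y \right)} - -1989 = 5 - -1989 = 5 + 1989 = 1994$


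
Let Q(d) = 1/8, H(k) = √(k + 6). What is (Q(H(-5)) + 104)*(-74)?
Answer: -30821/4 ≈ -7705.3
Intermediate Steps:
H(k) = √(6 + k)
Q(d) = ⅛
(Q(H(-5)) + 104)*(-74) = (⅛ + 104)*(-74) = (833/8)*(-74) = -30821/4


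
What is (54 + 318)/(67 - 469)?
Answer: -62/67 ≈ -0.92537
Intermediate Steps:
(54 + 318)/(67 - 469) = 372/(-402) = 372*(-1/402) = -62/67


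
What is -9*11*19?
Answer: -1881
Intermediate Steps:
-9*11*19 = -99*19 = -1881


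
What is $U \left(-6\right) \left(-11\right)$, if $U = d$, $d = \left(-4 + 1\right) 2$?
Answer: $-396$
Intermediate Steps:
$d = -6$ ($d = \left(-3\right) 2 = -6$)
$U = -6$
$U \left(-6\right) \left(-11\right) = \left(-6\right) \left(-6\right) \left(-11\right) = 36 \left(-11\right) = -396$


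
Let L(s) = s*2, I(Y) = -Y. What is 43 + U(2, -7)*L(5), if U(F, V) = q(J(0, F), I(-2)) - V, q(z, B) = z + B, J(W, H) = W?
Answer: 133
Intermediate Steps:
L(s) = 2*s
q(z, B) = B + z
U(F, V) = 2 - V (U(F, V) = (-1*(-2) + 0) - V = (2 + 0) - V = 2 - V)
43 + U(2, -7)*L(5) = 43 + (2 - 1*(-7))*(2*5) = 43 + (2 + 7)*10 = 43 + 9*10 = 43 + 90 = 133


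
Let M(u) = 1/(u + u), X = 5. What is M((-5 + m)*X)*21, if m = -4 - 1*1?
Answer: -21/100 ≈ -0.21000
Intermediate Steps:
m = -5 (m = -4 - 1 = -5)
M(u) = 1/(2*u)
M((-5 + m)*X)*21 = (1/(2*(((-5 - 5)*5))))*21 = (1/(2*((-10*5))))*21 = ((1/2)/(-50))*21 = ((1/2)*(-1/50))*21 = -1/100*21 = -21/100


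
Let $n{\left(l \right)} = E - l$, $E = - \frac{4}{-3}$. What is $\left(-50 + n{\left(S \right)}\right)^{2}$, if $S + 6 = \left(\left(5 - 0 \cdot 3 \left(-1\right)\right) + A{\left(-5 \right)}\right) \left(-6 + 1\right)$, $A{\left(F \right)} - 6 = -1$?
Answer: $\frac{484}{9} \approx 53.778$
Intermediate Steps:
$E = \frac{4}{3}$ ($E = \left(-4\right) \left(- \frac{1}{3}\right) = \frac{4}{3} \approx 1.3333$)
$A{\left(F \right)} = 5$ ($A{\left(F \right)} = 6 - 1 = 5$)
$S = -56$ ($S = -6 + \left(\left(5 - 0 \cdot 3 \left(-1\right)\right) + 5\right) \left(-6 + 1\right) = -6 + \left(\left(5 - 0 \left(-1\right)\right) + 5\right) \left(-5\right) = -6 + \left(\left(5 - 0\right) + 5\right) \left(-5\right) = -6 + \left(\left(5 + 0\right) + 5\right) \left(-5\right) = -6 + \left(5 + 5\right) \left(-5\right) = -6 + 10 \left(-5\right) = -6 - 50 = -56$)
$n{\left(l \right)} = \frac{4}{3} - l$
$\left(-50 + n{\left(S \right)}\right)^{2} = \left(-50 + \left(\frac{4}{3} - -56\right)\right)^{2} = \left(-50 + \left(\frac{4}{3} + 56\right)\right)^{2} = \left(-50 + \frac{172}{3}\right)^{2} = \left(\frac{22}{3}\right)^{2} = \frac{484}{9}$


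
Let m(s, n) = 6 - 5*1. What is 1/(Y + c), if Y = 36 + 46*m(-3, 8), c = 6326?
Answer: 1/6408 ≈ 0.00015605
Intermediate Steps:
m(s, n) = 1 (m(s, n) = 6 - 5 = 1)
Y = 82 (Y = 36 + 46*1 = 36 + 46 = 82)
1/(Y + c) = 1/(82 + 6326) = 1/6408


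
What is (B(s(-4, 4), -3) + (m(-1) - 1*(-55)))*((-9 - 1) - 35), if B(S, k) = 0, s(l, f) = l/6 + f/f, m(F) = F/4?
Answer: -9855/4 ≈ -2463.8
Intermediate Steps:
m(F) = F/4 (m(F) = F*(¼) = F/4)
s(l, f) = 1 + l/6 (s(l, f) = l*(⅙) + 1 = l/6 + 1 = 1 + l/6)
(B(s(-4, 4), -3) + (m(-1) - 1*(-55)))*((-9 - 1) - 35) = (0 + ((¼)*(-1) - 1*(-55)))*((-9 - 1) - 35) = (0 + (-¼ + 55))*(-10 - 35) = (0 + 219/4)*(-45) = (219/4)*(-45) = -9855/4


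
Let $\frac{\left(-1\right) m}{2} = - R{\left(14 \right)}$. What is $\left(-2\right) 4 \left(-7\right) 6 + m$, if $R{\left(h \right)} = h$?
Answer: $364$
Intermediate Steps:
$m = 28$ ($m = - 2 \left(\left(-1\right) 14\right) = \left(-2\right) \left(-14\right) = 28$)
$\left(-2\right) 4 \left(-7\right) 6 + m = \left(-2\right) 4 \left(-7\right) 6 + 28 = \left(-8\right) \left(-7\right) 6 + 28 = 56 \cdot 6 + 28 = 336 + 28 = 364$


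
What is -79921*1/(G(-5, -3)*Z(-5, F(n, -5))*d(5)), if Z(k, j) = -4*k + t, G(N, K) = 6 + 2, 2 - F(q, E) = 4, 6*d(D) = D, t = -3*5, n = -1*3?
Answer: -239763/100 ≈ -2397.6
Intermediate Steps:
n = -3
t = -15
d(D) = D/6
F(q, E) = -2 (F(q, E) = 2 - 1*4 = 2 - 4 = -2)
G(N, K) = 8
Z(k, j) = -15 - 4*k (Z(k, j) = -4*k - 15 = -15 - 4*k)
-79921*1/(G(-5, -3)*Z(-5, F(n, -5))*d(5)) = -79921*3/(20*(-15 - 4*(-5))) = -79921*3/(20*(-15 + 20)) = -79921/((5*(5/6))*8) = -79921/((25/6)*8) = -79921/100/3 = -79921*3/100 = -239763/100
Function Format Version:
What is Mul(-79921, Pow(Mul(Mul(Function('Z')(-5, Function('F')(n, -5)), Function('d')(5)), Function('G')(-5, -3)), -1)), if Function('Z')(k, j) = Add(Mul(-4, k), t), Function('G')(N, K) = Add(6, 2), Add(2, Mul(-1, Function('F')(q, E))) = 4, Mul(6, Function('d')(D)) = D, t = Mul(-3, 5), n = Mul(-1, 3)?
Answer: Rational(-239763, 100) ≈ -2397.6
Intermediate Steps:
n = -3
t = -15
Function('d')(D) = Mul(Rational(1, 6), D)
Function('F')(q, E) = -2 (Function('F')(q, E) = Add(2, Mul(-1, 4)) = Add(2, -4) = -2)
Function('G')(N, K) = 8
Function('Z')(k, j) = Add(-15, Mul(-4, k)) (Function('Z')(k, j) = Add(Mul(-4, k), -15) = Add(-15, Mul(-4, k)))
Mul(-79921, Pow(Mul(Mul(Function('Z')(-5, Function('F')(n, -5)), Function('d')(5)), Function('G')(-5, -3)), -1)) = Mul(-79921, Pow(Mul(Mul(Add(-15, Mul(-4, -5)), Mul(Rational(1, 6), 5)), 8), -1)) = Mul(-79921, Pow(Mul(Mul(Add(-15, 20), Rational(5, 6)), 8), -1)) = Mul(-79921, Pow(Mul(Mul(5, Rational(5, 6)), 8), -1)) = Mul(-79921, Pow(Mul(Rational(25, 6), 8), -1)) = Mul(-79921, Pow(Rational(100, 3), -1)) = Mul(-79921, Rational(3, 100)) = Rational(-239763, 100)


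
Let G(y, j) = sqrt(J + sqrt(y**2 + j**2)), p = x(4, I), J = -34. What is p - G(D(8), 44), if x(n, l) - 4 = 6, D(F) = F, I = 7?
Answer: 10 - sqrt(-34 + 20*sqrt(5)) ≈ 6.7257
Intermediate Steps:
x(n, l) = 10 (x(n, l) = 4 + 6 = 10)
p = 10
G(y, j) = sqrt(-34 + sqrt(j**2 + y**2)) (G(y, j) = sqrt(-34 + sqrt(y**2 + j**2)) = sqrt(-34 + sqrt(j**2 + y**2)))
p - G(D(8), 44) = 10 - sqrt(-34 + sqrt(44**2 + 8**2)) = 10 - sqrt(-34 + sqrt(1936 + 64)) = 10 - sqrt(-34 + sqrt(2000)) = 10 - sqrt(-34 + 20*sqrt(5))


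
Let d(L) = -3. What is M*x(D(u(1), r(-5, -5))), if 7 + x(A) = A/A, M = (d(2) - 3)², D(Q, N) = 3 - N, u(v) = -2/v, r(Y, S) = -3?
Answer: -216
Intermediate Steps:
M = 36 (M = (-3 - 3)² = (-6)² = 36)
x(A) = -6 (x(A) = -7 + A/A = -7 + 1 = -6)
M*x(D(u(1), r(-5, -5))) = 36*(-6) = -216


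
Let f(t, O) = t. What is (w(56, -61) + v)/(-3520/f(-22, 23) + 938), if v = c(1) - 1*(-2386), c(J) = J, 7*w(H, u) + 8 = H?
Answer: 16757/7686 ≈ 2.1802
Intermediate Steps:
w(H, u) = -8/7 + H/7
v = 2387 (v = 1 - 1*(-2386) = 1 + 2386 = 2387)
(w(56, -61) + v)/(-3520/f(-22, 23) + 938) = ((-8/7 + (1/7)*56) + 2387)/(-3520/(-22) + 938) = ((-8/7 + 8) + 2387)/(-3520*(-1/22) + 938) = (48/7 + 2387)/(160 + 938) = (16757/7)/1098 = (16757/7)*(1/1098) = 16757/7686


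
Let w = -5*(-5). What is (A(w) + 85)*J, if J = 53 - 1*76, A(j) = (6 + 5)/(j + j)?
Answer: -98003/50 ≈ -1960.1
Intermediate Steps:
w = 25
A(j) = 11/(2*j) (A(j) = 11/((2*j)) = 11*(1/(2*j)) = 11/(2*j))
J = -23 (J = 53 - 76 = -23)
(A(w) + 85)*J = ((11/2)/25 + 85)*(-23) = ((11/2)*(1/25) + 85)*(-23) = (11/50 + 85)*(-23) = (4261/50)*(-23) = -98003/50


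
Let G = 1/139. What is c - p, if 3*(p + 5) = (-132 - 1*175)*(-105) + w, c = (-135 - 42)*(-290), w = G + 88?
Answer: 16913797/417 ≈ 40561.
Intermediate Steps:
G = 1/139 ≈ 0.0071942
w = 12233/139 (w = 1/139 + 88 = 12233/139 ≈ 88.007)
c = 51330 (c = -177*(-290) = 51330)
p = 4490813/417 (p = -5 + ((-132 - 1*175)*(-105) + 12233/139)/3 = -5 + ((-132 - 175)*(-105) + 12233/139)/3 = -5 + (-307*(-105) + 12233/139)/3 = -5 + (32235 + 12233/139)/3 = -5 + (1/3)*(4492898/139) = -5 + 4492898/417 = 4490813/417 ≈ 10769.)
c - p = 51330 - 1*4490813/417 = 51330 - 4490813/417 = 16913797/417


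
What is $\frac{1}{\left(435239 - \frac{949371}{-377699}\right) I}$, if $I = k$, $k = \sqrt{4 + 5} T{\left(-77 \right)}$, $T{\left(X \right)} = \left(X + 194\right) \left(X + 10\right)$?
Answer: $- \frac{377699}{3865966318987344} \approx -9.7699 \cdot 10^{-11}$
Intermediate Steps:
$T{\left(X \right)} = \left(10 + X\right) \left(194 + X\right)$ ($T{\left(X \right)} = \left(194 + X\right) \left(10 + X\right) = \left(10 + X\right) \left(194 + X\right)$)
$k = -23517$ ($k = \sqrt{4 + 5} \left(1940 + \left(-77\right)^{2} + 204 \left(-77\right)\right) = \sqrt{9} \left(1940 + 5929 - 15708\right) = 3 \left(-7839\right) = -23517$)
$I = -23517$
$\frac{1}{\left(435239 - \frac{949371}{-377699}\right) I} = \frac{1}{\left(435239 - \frac{949371}{-377699}\right) \left(-23517\right)} = \frac{1}{435239 - - \frac{949371}{377699}} \left(- \frac{1}{23517}\right) = \frac{1}{435239 + \frac{949371}{377699}} \left(- \frac{1}{23517}\right) = \frac{1}{\frac{164390284432}{377699}} \left(- \frac{1}{23517}\right) = \frac{377699}{164390284432} \left(- \frac{1}{23517}\right) = - \frac{377699}{3865966318987344}$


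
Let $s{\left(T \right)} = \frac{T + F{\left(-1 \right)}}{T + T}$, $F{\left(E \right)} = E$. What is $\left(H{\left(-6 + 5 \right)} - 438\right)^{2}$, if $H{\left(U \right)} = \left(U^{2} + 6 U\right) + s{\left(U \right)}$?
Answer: $195364$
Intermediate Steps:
$s{\left(T \right)} = \frac{-1 + T}{2 T}$ ($s{\left(T \right)} = \frac{T - 1}{T + T} = \frac{-1 + T}{2 T}$)
$H{\left(U \right)} = U^{2} + 6 U + \frac{-1 + U}{2 U}$ ($H{\left(U \right)} = \left(U^{2} + 6 U\right) + \frac{-1 + U}{2 U} = U^{2} + 6 U + \frac{-1 + U}{2 U}$)
$\left(H{\left(-6 + 5 \right)} - 438\right)^{2} = \left(\frac{-1 + \left(-6 + 5\right) + 2 \left(-6 + 5\right)^{2} \left(6 + \left(-6 + 5\right)\right)}{2 \left(-6 + 5\right)} - 438\right)^{2} = \left(\frac{-1 - 1 + 2 \left(-1\right)^{2} \left(6 - 1\right)}{2 \left(-1\right)} - 438\right)^{2} = \left(\frac{1}{2} \left(-1\right) \left(-1 - 1 + 2 \cdot 1 \cdot 5\right) - 438\right)^{2} = \left(\frac{1}{2} \left(-1\right) \left(-1 - 1 + 10\right) - 438\right)^{2} = \left(\frac{1}{2} \left(-1\right) 8 - 438\right)^{2} = \left(-4 - 438\right)^{2} = \left(-442\right)^{2} = 195364$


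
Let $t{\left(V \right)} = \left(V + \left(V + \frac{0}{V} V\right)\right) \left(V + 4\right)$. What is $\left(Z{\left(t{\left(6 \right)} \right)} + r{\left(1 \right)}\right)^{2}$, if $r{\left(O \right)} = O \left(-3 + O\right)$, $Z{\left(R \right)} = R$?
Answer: $13924$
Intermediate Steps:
$t{\left(V \right)} = 2 V \left(4 + V\right)$ ($t{\left(V \right)} = \left(V + \left(V + 0 V\right)\right) \left(4 + V\right) = \left(V + \left(V + 0\right)\right) \left(4 + V\right) = \left(V + V\right) \left(4 + V\right) = 2 V \left(4 + V\right)$)
$\left(Z{\left(t{\left(6 \right)} \right)} + r{\left(1 \right)}\right)^{2} = \left(2 \cdot 6 \left(4 + 6\right) + 1 \left(-3 + 1\right)\right)^{2} = \left(2 \cdot 6 \cdot 10 + 1 \left(-2\right)\right)^{2} = \left(120 - 2\right)^{2} = 118^{2} = 13924$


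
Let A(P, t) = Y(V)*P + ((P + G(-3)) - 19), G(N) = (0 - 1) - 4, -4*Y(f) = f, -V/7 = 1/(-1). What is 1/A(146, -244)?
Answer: -2/267 ≈ -0.0074906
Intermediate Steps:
V = 7 (V = -7/(-1) = -7*(-1) = 7)
Y(f) = -f/4
G(N) = -5 (G(N) = -1 - 4 = -5)
A(P, t) = -24 - 3*P/4 (A(P, t) = (-¼*7)*P + ((P - 5) - 19) = -7*P/4 + ((-5 + P) - 19) = -7*P/4 + (-24 + P) = -24 - 3*P/4)
1/A(146, -244) = 1/(-24 - ¾*146) = 1/(-24 - 219/2) = 1/(-267/2) = -2/267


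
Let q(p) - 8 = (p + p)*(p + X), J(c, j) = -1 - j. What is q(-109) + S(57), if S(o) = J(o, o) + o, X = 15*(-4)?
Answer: 36849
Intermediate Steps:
X = -60
S(o) = -1 (S(o) = (-1 - o) + o = -1)
q(p) = 8 + 2*p*(-60 + p) (q(p) = 8 + (p + p)*(p - 60) = 8 + (2*p)*(-60 + p) = 8 + 2*p*(-60 + p))
q(-109) + S(57) = (8 - 120*(-109) + 2*(-109)²) - 1 = (8 + 13080 + 2*11881) - 1 = (8 + 13080 + 23762) - 1 = 36850 - 1 = 36849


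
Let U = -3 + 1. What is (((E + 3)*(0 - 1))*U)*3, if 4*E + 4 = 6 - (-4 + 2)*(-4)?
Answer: 9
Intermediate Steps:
U = -2
E = -3/2 (E = -1 + (6 - (-4 + 2)*(-4))/4 = -1 + (6 - (-2)*(-4))/4 = -1 + (6 - 1*8)/4 = -1 + (6 - 8)/4 = -1 + (¼)*(-2) = -1 - ½ = -3/2 ≈ -1.5000)
(((E + 3)*(0 - 1))*U)*3 = (((-3/2 + 3)*(0 - 1))*(-2))*3 = (((3/2)*(-1))*(-2))*3 = -3/2*(-2)*3 = 3*3 = 9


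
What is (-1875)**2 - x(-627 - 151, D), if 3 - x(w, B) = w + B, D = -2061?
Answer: 3512783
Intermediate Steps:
x(w, B) = 3 - B - w (x(w, B) = 3 - (w + B) = 3 - (B + w) = 3 + (-B - w) = 3 - B - w)
(-1875)**2 - x(-627 - 151, D) = (-1875)**2 - (3 - 1*(-2061) - (-627 - 151)) = 3515625 - (3 + 2061 - 1*(-778)) = 3515625 - (3 + 2061 + 778) = 3515625 - 1*2842 = 3515625 - 2842 = 3512783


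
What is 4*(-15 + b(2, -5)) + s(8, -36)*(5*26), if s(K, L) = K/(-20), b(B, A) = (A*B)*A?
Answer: 88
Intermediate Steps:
b(B, A) = B*A²
s(K, L) = -K/20 (s(K, L) = K*(-1/20) = -K/20)
4*(-15 + b(2, -5)) + s(8, -36)*(5*26) = 4*(-15 + 2*(-5)²) + (-1/20*8)*(5*26) = 4*(-15 + 2*25) - ⅖*130 = 4*(-15 + 50) - 52 = 4*35 - 52 = 140 - 52 = 88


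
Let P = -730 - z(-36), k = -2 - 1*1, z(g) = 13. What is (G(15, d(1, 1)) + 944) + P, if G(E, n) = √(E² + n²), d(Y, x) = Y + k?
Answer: 201 + √229 ≈ 216.13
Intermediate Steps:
k = -3 (k = -2 - 1 = -3)
P = -743 (P = -730 - 1*13 = -730 - 13 = -743)
d(Y, x) = -3 + Y (d(Y, x) = Y - 3 = -3 + Y)
(G(15, d(1, 1)) + 944) + P = (√(15² + (-3 + 1)²) + 944) - 743 = (√(225 + (-2)²) + 944) - 743 = (√(225 + 4) + 944) - 743 = (√229 + 944) - 743 = (944 + √229) - 743 = 201 + √229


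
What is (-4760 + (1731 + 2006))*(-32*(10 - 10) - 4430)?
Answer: 4531890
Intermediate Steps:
(-4760 + (1731 + 2006))*(-32*(10 - 10) - 4430) = (-4760 + 3737)*(-32*0 - 4430) = -1023*(0 - 4430) = -1023*(-4430) = 4531890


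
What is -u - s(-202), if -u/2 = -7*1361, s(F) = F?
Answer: -18852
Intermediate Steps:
u = 19054 (u = -(-14)*1361 = -2*(-9527) = 19054)
-u - s(-202) = -1*19054 - 1*(-202) = -19054 + 202 = -18852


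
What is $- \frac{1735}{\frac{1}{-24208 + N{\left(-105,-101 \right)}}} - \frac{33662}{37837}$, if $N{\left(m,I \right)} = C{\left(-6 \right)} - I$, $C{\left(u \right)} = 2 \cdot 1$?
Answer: $\frac{1582425601813}{37837} \approx 4.1822 \cdot 10^{7}$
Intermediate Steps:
$C{\left(u \right)} = 2$
$N{\left(m,I \right)} = 2 - I$
$- \frac{1735}{\frac{1}{-24208 + N{\left(-105,-101 \right)}}} - \frac{33662}{37837} = - \frac{1735}{\frac{1}{-24208 + \left(2 - -101\right)}} - \frac{33662}{37837} = - \frac{1735}{\frac{1}{-24208 + \left(2 + 101\right)}} - \frac{33662}{37837} = - \frac{1735}{\frac{1}{-24208 + 103}} - \frac{33662}{37837} = - \frac{1735}{\frac{1}{-24105}} - \frac{33662}{37837} = - \frac{1735}{- \frac{1}{24105}} - \frac{33662}{37837} = \left(-1735\right) \left(-24105\right) - \frac{33662}{37837} = 41822175 - \frac{33662}{37837} = \frac{1582425601813}{37837}$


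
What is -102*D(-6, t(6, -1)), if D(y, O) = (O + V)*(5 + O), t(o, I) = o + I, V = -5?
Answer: 0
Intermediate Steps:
t(o, I) = I + o
D(y, O) = (-5 + O)*(5 + O) (D(y, O) = (O - 5)*(5 + O) = (-5 + O)*(5 + O))
-102*D(-6, t(6, -1)) = -102*(-25 + (-1 + 6)²) = -102*(-25 + 5²) = -102*(-25 + 25) = -102*0 = 0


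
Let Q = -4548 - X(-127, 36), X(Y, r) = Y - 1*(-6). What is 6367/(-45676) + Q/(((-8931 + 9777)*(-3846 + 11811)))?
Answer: -21552768391/153891350820 ≈ -0.14005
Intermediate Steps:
X(Y, r) = 6 + Y (X(Y, r) = Y + 6 = 6 + Y)
Q = -4427 (Q = -4548 - (6 - 127) = -4548 - 1*(-121) = -4548 + 121 = -4427)
6367/(-45676) + Q/(((-8931 + 9777)*(-3846 + 11811))) = 6367/(-45676) - 4427*1/((-8931 + 9777)*(-3846 + 11811)) = 6367*(-1/45676) - 4427/(846*7965) = -6367/45676 - 4427/6738390 = -21552768391/153891350820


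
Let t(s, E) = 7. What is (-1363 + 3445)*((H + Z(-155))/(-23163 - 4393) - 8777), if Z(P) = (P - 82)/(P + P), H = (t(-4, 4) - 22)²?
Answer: -78050394618987/4271180 ≈ -1.8274e+7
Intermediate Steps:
H = 225 (H = (7 - 22)² = (-15)² = 225)
Z(P) = (-82 + P)/(2*P) (Z(P) = (-82 + P)/((2*P)) = (-82 + P)*(1/(2*P)) = (-82 + P)/(2*P))
(-1363 + 3445)*((H + Z(-155))/(-23163 - 4393) - 8777) = (-1363 + 3445)*((225 + (½)*(-82 - 155)/(-155))/(-23163 - 4393) - 8777) = 2082*((225 + (½)*(-1/155)*(-237))/(-27556) - 8777) = 2082*((225 + 237/310)*(-1/27556) - 8777) = 2082*((69987/310)*(-1/27556) - 8777) = 2082*(-69987/8542360 - 8777) = 2082*(-74976363707/8542360) = -78050394618987/4271180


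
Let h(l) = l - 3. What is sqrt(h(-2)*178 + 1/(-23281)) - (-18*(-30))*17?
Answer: -9180 + 7*I*sqrt(9844580379)/23281 ≈ -9180.0 + 29.833*I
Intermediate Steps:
h(l) = -3 + l
sqrt(h(-2)*178 + 1/(-23281)) - (-18*(-30))*17 = sqrt((-3 - 2)*178 + 1/(-23281)) - (-18*(-30))*17 = sqrt(-5*178 - 1/23281) - 540*17 = sqrt(-890 - 1/23281) - 1*9180 = sqrt(-20720091/23281) - 9180 = 7*I*sqrt(9844580379)/23281 - 9180 = -9180 + 7*I*sqrt(9844580379)/23281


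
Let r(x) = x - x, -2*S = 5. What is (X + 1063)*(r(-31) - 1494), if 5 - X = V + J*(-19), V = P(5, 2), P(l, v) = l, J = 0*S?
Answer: -1588122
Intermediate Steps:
S = -5/2 (S = -½*5 = -5/2 ≈ -2.5000)
J = 0 (J = 0*(-5/2) = 0)
V = 5
X = 0 (X = 5 - (5 + 0*(-19)) = 5 - (5 + 0) = 5 - 1*5 = 5 - 5 = 0)
r(x) = 0
(X + 1063)*(r(-31) - 1494) = (0 + 1063)*(0 - 1494) = 1063*(-1494) = -1588122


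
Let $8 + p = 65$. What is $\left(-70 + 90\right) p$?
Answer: $1140$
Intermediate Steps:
$p = 57$ ($p = -8 + 65 = 57$)
$\left(-70 + 90\right) p = \left(-70 + 90\right) 57 = 20 \cdot 57 = 1140$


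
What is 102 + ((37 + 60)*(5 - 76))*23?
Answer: -158299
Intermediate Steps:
102 + ((37 + 60)*(5 - 76))*23 = 102 + (97*(-71))*23 = 102 - 6887*23 = 102 - 158401 = -158299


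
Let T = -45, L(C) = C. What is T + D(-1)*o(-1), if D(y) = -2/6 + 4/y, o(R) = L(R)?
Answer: -122/3 ≈ -40.667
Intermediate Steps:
o(R) = R
D(y) = -⅓ + 4/y (D(y) = -2*⅙ + 4/y = -⅓ + 4/y)
T + D(-1)*o(-1) = -45 + ((⅓)*(12 - 1*(-1))/(-1))*(-1) = -45 + ((⅓)*(-1)*(12 + 1))*(-1) = -45 + ((⅓)*(-1)*13)*(-1) = -45 - 13/3*(-1) = -45 + 13/3 = -122/3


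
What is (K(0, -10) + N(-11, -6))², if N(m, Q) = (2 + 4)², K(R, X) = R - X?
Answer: 2116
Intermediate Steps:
N(m, Q) = 36 (N(m, Q) = 6² = 36)
(K(0, -10) + N(-11, -6))² = ((0 - 1*(-10)) + 36)² = ((0 + 10) + 36)² = (10 + 36)² = 46² = 2116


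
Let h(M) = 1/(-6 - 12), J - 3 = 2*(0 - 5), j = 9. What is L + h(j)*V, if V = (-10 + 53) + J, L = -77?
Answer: -79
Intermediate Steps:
J = -7 (J = 3 + 2*(0 - 5) = 3 + 2*(-5) = 3 - 10 = -7)
h(M) = -1/18 (h(M) = 1/(-18) = -1/18)
V = 36 (V = (-10 + 53) - 7 = 43 - 7 = 36)
L + h(j)*V = -77 - 1/18*36 = -77 - 2 = -79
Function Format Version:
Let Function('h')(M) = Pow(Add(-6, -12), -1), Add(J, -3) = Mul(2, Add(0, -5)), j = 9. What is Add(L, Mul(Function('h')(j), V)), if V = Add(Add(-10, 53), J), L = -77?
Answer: -79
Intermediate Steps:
J = -7 (J = Add(3, Mul(2, Add(0, -5))) = Add(3, Mul(2, -5)) = Add(3, -10) = -7)
Function('h')(M) = Rational(-1, 18) (Function('h')(M) = Pow(-18, -1) = Rational(-1, 18))
V = 36 (V = Add(Add(-10, 53), -7) = Add(43, -7) = 36)
Add(L, Mul(Function('h')(j), V)) = Add(-77, Mul(Rational(-1, 18), 36)) = Add(-77, -2) = -79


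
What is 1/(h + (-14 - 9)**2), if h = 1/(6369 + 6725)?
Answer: 13094/6926727 ≈ 0.0018904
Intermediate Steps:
h = 1/13094 ≈ 7.6371e-5
1/(h + (-14 - 9)**2) = 1/(1/13094 + (-14 - 9)**2) = 1/(1/13094 + (-23)**2) = 1/(1/13094 + 529) = 1/(6926727/13094) = 13094/6926727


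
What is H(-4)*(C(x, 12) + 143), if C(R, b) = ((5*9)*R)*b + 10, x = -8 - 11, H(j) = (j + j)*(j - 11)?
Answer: -1212840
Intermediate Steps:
H(j) = 2*j*(-11 + j) (H(j) = (2*j)*(-11 + j) = 2*j*(-11 + j))
x = -19
C(R, b) = 10 + 45*R*b (C(R, b) = (45*R)*b + 10 = 45*R*b + 10 = 10 + 45*R*b)
H(-4)*(C(x, 12) + 143) = (2*(-4)*(-11 - 4))*((10 + 45*(-19)*12) + 143) = (2*(-4)*(-15))*((10 - 10260) + 143) = 120*(-10250 + 143) = 120*(-10107) = -1212840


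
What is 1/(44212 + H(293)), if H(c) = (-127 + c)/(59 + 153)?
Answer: 106/4686555 ≈ 2.2618e-5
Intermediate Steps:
H(c) = -127/212 + c/212 (H(c) = (-127 + c)/212 = (-127 + c)*(1/212) = -127/212 + c/212)
1/(44212 + H(293)) = 1/(44212 + (-127/212 + (1/212)*293)) = 1/(44212 + (-127/212 + 293/212)) = 1/(44212 + 83/106) = 1/(4686555/106) = 106/4686555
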